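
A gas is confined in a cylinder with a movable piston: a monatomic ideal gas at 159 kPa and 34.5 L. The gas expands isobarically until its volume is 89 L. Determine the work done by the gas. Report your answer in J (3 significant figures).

W ≈ 8670 J

Isobaric: W = P ΔV.
W = (159 kPa)(89 − 34.5 L) = (159)(54.5) = 8666 J.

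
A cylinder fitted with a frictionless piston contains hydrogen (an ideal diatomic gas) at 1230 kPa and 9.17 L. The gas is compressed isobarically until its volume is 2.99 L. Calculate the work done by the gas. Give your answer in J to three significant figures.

W ≈ -7600 J

Isobaric: W = P ΔV.
W = (1230 kPa)(2.99 − 9.17 L) = (1230)(-6.18) = -7601 J.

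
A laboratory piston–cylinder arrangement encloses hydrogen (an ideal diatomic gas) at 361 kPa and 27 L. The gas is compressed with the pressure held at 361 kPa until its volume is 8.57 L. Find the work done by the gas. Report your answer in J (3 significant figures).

W ≈ -6650 J

Isobaric: W = P ΔV.
W = (361 kPa)(8.57 − 27 L) = (361)(-18.43) = -6653 J.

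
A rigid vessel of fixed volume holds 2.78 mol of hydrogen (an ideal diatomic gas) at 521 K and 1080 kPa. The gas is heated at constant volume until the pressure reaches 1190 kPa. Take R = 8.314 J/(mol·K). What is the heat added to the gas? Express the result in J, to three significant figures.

Constant volume ⇒ W = 0, so Q = ΔU = nCᵥΔT with Cᵥ = 5R/2 = 20.79 J/(mol·K).
At constant V, T₂/T₁ = P₂/P₁ ⇒ ΔT = T₁(P₂/P₁ − 1) = 521·(1190/1080 − 1) = 53.06 K.
ΔU = (2.78)(20.79)(53.06) = 3066 J.

Q ≈ 3070 J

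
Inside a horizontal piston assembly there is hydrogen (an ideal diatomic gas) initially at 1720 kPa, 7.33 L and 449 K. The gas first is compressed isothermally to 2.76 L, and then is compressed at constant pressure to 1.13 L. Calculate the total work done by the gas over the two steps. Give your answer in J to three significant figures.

Step 1 (isothermal): W = P₁V₁ ln(V₂/V₁) = (12608) ln(2.76/7.33) = -12314 J.
After step 1: P = 4568 kPa, V = 2.76 L, T = 449 K.
Step 2 (isobaric): W = PΔV = (4568 kPa)(1.13 − 2.76 L) = -7446 J.
W_total = -12314 − 7446 = -19760 J.

W_total ≈ -19800 J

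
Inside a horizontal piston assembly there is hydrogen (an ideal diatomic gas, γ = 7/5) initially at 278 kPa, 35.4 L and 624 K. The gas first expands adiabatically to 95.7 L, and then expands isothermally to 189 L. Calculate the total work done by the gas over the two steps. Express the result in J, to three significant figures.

Step 1 (adiabatic): W = (P₁V₁ − P₂V₂)/(γ−1) = (9841 − 6611)/0.4 = 8075 J.
After step 1: P = 69.08 kPa, V = 95.7 L, T = 419.2 K.
Step 2 (isothermal): W = P₁V₁ ln(V₂/V₁) = (6611) ln(189/95.7) = 4499 J.
W_total = 8075 + 4499 = 12574 J.

W_total ≈ 12600 J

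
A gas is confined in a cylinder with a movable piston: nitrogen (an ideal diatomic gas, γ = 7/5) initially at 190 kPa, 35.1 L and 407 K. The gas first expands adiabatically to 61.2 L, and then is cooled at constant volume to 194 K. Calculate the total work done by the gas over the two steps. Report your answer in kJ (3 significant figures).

Step 1 (adiabatic): W = (P₁V₁ − P₂V₂)/(γ−1) = (6669 − 5339)/0.4 = 3324 J.
Step 2 (isochoric): W = 0 (constant volume).
W_total = 3324 + 0 = 3324 J.

W_total ≈ 3.32 kJ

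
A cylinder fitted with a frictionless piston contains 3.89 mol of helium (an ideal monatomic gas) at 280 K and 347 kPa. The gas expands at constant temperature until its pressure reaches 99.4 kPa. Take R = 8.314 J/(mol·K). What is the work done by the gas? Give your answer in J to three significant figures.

Isothermal process: W = nRT ln(V₂/V₁) = nRT ln(P₁/P₂).
W = (3.89)(8.314)(280) × ln(347/99.4)
  = 9056 × ln(3.491) = 9056 × 1.25
W_by_gas = 11321 J.

W ≈ 11300 J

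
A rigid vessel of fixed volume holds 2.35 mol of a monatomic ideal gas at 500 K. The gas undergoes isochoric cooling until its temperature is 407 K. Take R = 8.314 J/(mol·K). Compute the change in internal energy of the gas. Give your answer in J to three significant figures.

Constant volume ⇒ W = 0, so Q = ΔU = nCᵥΔT with Cᵥ = 3R/2 = 12.47 J/(mol·K).
ΔU = (2.35)(12.47)(407 − 500) = -2726 J.

ΔU ≈ -2730 J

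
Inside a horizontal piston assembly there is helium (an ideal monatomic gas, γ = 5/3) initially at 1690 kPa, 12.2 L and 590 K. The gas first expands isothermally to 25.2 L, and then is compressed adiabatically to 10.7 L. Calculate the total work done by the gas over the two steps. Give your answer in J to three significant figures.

W_total ≈ -8860 J

Step 1 (isothermal): W = P₁V₁ ln(V₂/V₁) = (20618) ln(25.2/12.2) = 14956 J.
After step 1: P = 818.2 kPa, V = 25.2 L, T = 590 K.
Step 2 (adiabatic): W = (P₁V₁ − P₂V₂)/(γ−1) = (20618 − 36497)/0.667 = -23819 J.
W_total = 14956 − 23819 = -8862 J.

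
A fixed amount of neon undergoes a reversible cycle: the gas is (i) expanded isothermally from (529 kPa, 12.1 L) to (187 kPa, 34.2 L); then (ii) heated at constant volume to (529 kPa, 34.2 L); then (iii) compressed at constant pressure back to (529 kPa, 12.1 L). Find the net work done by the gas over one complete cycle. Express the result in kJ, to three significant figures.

W_net ≈ -5.04 kJ

Leg (i): W = PᵢVᵢ ln(V_f/Vᵢ) = (6401) ln(34.2/12.1) = 6651 J.
Leg (ii): W = 0.
Leg (iii): W = PΔV = (529)(12.1 − 34.2) = -11691 J.
W_net = 6651 − 11691 = -5040 J.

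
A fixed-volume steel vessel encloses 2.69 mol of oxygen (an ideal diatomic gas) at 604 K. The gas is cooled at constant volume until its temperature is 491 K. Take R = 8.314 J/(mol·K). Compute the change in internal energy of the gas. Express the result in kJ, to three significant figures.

ΔU ≈ -6.32 kJ

Constant volume ⇒ W = 0, so Q = ΔU = nCᵥΔT with Cᵥ = 5R/2 = 20.79 J/(mol·K).
ΔU = (2.69)(20.79)(491 − 604) = -6318 J.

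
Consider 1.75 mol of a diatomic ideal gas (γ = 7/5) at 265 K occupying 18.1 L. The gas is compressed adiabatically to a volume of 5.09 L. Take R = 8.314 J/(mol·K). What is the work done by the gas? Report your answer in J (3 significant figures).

Adiabatic: TV^(γ−1) = const with γ = 7/5.
T₂ = T₁ (V₁/V₂)^(γ−1) = 265 × (18.1/5.09)^0.4 = 265 × 1.661 = 440.2 K.
W_by = nCᵥ(T₁ − T₂) = (1.75)(20.79)(265 − 440.2) = -6372 J.

W ≈ -6370 J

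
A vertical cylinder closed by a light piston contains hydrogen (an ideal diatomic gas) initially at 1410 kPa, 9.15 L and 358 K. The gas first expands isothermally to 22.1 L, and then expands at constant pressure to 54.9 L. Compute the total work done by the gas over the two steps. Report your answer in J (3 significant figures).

Step 1 (isothermal): W = P₁V₁ ln(V₂/V₁) = (12902) ln(22.1/9.15) = 11377 J.
After step 1: P = 583.8 kPa, V = 22.1 L, T = 358 K.
Step 2 (isobaric): W = PΔV = (583.8 kPa)(54.9 − 22.1 L) = 19148 J.
W_total = 11377 + 19148 = 30525 J.

W_total ≈ 30500 J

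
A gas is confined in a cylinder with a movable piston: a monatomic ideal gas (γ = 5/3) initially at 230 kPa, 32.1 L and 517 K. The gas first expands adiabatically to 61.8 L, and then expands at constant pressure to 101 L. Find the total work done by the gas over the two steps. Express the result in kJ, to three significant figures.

W_total ≈ 6.94 kJ

Step 1 (adiabatic): W = (P₁V₁ − P₂V₂)/(γ−1) = (7383 − 4771)/0.667 = 3919 J.
After step 1: P = 77.19 kPa, V = 61.8 L, T = 334.1 K.
Step 2 (isobaric): W = PΔV = (77.19 kPa)(101 − 61.8 L) = 3026 J.
W_total = 3919 + 3026 = 6945 J.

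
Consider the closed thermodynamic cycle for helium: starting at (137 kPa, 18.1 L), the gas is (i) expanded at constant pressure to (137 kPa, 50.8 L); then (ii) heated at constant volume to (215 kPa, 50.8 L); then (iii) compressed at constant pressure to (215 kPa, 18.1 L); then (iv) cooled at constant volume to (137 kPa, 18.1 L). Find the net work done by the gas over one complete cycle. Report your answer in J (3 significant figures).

Constant-volume legs do no work.
W(i) = (137)(50.8 − 18.1) = 4480 J; W(iii) = (215)(18.1 − 50.8) = -7030 J.
W_net = 4480 − 7030 = -2551 J (the counter-clockwise enclosed area).

W_net ≈ -2550 J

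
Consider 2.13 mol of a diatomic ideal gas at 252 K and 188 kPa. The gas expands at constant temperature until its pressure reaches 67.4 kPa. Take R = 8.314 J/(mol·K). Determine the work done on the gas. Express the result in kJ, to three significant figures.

Isothermal process: W = nRT ln(V₂/V₁) = nRT ln(P₁/P₂).
W = (2.13)(8.314)(252) × ln(188/67.4)
  = 4463 × ln(2.789) = 4463 × 1.026
W_by_gas = 4578 J; work on gas = −W_by = -4578 J.

W ≈ -4.58 kJ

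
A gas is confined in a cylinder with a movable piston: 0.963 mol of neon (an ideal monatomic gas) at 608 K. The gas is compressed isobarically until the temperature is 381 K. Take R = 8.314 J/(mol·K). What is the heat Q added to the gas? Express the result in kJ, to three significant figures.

Q ≈ -4.54 kJ

Isobaric: W = nRΔT = (0.963)(8.314)(-227) = -1817 J.
ΔU = nCᵥΔT with Cᵥ = 3R/2: ΔU = (0.963)(12.47)(-227) = -2726 J.
Q = ΔU + W = -2726 − 1817 = -4544 J.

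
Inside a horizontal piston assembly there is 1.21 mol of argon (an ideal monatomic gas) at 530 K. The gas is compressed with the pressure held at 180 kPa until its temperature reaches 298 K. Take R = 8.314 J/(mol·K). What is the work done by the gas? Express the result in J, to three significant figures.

W ≈ -2330 J

Isobaric: W = P ΔV = nR ΔT.
W = (1.21)(8.314)(298 − 530) = -2334 J.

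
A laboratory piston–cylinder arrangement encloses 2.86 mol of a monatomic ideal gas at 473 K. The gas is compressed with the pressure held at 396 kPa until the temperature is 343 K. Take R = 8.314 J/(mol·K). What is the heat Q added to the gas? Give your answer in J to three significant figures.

Isobaric: W = nRΔT = (2.86)(8.314)(-130) = -3091 J.
ΔU = nCᵥΔT with Cᵥ = 3R/2: ΔU = (2.86)(12.47)(-130) = -4637 J.
Q = ΔU + W = -4637 − 3091 = -7728 J.

Q ≈ -7730 J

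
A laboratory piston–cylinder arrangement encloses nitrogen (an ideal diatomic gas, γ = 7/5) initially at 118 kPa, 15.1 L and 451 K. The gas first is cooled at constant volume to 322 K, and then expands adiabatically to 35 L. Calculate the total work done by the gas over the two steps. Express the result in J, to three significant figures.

W_total ≈ 908 J

Step 1 (isochoric): W = 0 (constant volume).
After step 1: P = 84.25 kPa (V unchanged).
Step 2 (adiabatic): W = (P₁V₁ − P₂V₂)/(γ−1) = (1272 − 908.9)/0.4 = 908.2 J.
W_total = 0 + 908.2 = 908.2 J.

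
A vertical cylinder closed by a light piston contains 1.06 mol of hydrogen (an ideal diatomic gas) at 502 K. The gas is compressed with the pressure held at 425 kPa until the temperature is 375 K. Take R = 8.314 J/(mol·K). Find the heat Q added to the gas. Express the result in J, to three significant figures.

Q ≈ -3920 J

Isobaric: W = nRΔT = (1.06)(8.314)(-127) = -1119 J.
ΔU = nCᵥΔT with Cᵥ = 5R/2: ΔU = (1.06)(20.79)(-127) = -2798 J.
Q = ΔU + W = -2798 − 1119 = -3917 J.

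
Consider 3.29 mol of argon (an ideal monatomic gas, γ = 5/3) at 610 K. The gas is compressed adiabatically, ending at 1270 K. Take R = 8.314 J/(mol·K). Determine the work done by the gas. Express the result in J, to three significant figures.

Adiabatic ⇒ Q = 0, so W_by = −ΔU = nCᵥ(T₁ − T₂).
Cᵥ = 3R/2 = 12.47 J/(mol·K).
W = (3.29)(12.47)(610 − 1270) = -27080 J.

W ≈ -27100 J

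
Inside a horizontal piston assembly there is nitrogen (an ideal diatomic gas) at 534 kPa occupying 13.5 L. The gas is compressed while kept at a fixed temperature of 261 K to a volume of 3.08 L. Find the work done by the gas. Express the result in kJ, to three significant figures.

Isothermal: W = nRT ln(V₂/V₁) = P₁V₁ ln(V₂/V₁).
P₁V₁ = (534 kPa)(13.5 L) = 7209 J.
W = 7209 × ln(3.08/13.5) = 7209 × -1.478
W_by_gas = -10653 J.

W ≈ -10.7 kJ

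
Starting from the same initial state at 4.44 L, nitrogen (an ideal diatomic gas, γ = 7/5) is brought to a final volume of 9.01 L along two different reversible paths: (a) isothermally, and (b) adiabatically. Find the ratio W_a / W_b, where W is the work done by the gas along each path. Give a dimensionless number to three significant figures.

Path (a) isothermal: W = P₁V₁ ln(V₂/V₁) → W_a/(P₁V₁) = 0.7077.
Path (b) adiabatic: W = P₁V₁(1 − (V₁/V₂)^(γ−1))/(γ−1) → W_b/(P₁V₁) = 0.6163.
W_a / W_b = 0.7077 / 0.6163 = 1.148.

W_a / W_b ≈ 1.15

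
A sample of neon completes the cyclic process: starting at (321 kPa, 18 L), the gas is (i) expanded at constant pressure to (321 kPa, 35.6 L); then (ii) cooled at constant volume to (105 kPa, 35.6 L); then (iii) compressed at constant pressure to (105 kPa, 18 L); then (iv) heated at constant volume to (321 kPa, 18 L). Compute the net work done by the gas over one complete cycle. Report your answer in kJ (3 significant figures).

Constant-volume legs do no work.
W(i) = (321)(35.6 − 18) = 5650 J; W(iii) = (105)(18 − 35.6) = -1848 J.
W_net = 5650 − 1848 = 3802 J (the clockwise enclosed area).

W_net ≈ 3.80 kJ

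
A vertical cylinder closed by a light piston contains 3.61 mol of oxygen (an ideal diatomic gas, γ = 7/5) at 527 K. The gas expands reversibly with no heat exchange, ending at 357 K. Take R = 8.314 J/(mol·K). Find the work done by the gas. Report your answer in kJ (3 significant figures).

W ≈ 12.8 kJ

Adiabatic ⇒ Q = 0, so W_by = −ΔU = nCᵥ(T₁ − T₂).
Cᵥ = 5R/2 = 20.79 J/(mol·K).
W = (3.61)(20.79)(527 − 357) = 12756 J.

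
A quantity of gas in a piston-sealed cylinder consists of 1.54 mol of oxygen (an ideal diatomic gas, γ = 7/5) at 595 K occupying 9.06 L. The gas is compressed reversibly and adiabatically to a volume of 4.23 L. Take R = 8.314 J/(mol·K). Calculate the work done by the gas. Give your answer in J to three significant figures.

Adiabatic: TV^(γ−1) = const with γ = 7/5.
T₂ = T₁ (V₁/V₂)^(γ−1) = 595 × (9.06/4.23)^0.4 = 595 × 1.356 = 806.9 K.
W_by = nCᵥ(T₁ − T₂) = (1.54)(20.79)(595 − 806.9) = -6783 J.

W ≈ -6780 J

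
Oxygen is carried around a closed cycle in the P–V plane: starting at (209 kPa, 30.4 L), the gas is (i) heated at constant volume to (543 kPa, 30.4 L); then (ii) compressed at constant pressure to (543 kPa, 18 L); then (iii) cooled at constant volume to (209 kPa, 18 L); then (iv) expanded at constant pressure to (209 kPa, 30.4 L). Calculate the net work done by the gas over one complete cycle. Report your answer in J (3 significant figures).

Constant-volume legs do no work.
W(ii) = (543)(18 − 30.4) = -6733 J; W(iv) = (209)(30.4 − 18) = 2592 J.
W_net = -6733 + 2592 = -4142 J (the counter-clockwise enclosed area).

W_net ≈ -4140 J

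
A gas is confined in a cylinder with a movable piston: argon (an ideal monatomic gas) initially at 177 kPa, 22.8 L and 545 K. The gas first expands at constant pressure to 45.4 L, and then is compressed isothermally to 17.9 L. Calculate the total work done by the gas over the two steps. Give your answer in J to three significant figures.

Step 1 (isobaric): W = PΔV = (177 kPa)(45.4 − 22.8 L) = 4000 J.
After step 1: P = 177 kPa, V = 45.4 L, T = 1085 K.
Step 2 (isothermal): W = P₁V₁ ln(V₂/V₁) = (8036) ln(17.9/45.4) = -7479 J.
W_total = 4000 − 7479 = -3479 J.

W_total ≈ -3480 J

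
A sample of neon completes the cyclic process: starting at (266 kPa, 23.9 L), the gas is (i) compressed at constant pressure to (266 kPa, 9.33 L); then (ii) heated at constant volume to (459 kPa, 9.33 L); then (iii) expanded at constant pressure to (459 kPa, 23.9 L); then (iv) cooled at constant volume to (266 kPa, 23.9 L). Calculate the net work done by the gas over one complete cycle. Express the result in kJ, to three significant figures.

W_net ≈ 2.81 kJ

Constant-volume legs do no work.
W(i) = (266)(9.33 − 23.9) = -3876 J; W(iii) = (459)(23.9 − 9.33) = 6688 J.
W_net = -3876 + 6688 = 2812 J (the clockwise enclosed area).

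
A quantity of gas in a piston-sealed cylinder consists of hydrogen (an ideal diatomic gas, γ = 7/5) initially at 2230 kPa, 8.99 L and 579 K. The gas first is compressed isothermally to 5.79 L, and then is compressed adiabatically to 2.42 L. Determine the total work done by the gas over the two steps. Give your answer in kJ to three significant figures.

Step 1 (isothermal): W = P₁V₁ ln(V₂/V₁) = (20048) ln(5.79/8.99) = -8821 J.
After step 1: P = 3462 kPa, V = 5.79 L, T = 579 K.
Step 2 (adiabatic): W = (P₁V₁ − P₂V₂)/(γ−1) = (20048 − 28419)/0.4 = -20928 J.
W_total = -8821 − 20928 = -29749 J.

W_total ≈ -29.7 kJ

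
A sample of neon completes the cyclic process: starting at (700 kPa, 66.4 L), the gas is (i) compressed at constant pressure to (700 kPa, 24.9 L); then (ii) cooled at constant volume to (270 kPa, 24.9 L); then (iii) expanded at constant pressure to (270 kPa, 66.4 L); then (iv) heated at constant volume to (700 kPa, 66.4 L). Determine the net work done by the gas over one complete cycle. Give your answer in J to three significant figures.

W_net ≈ -17800 J

Constant-volume legs do no work.
W(i) = (700)(24.9 − 66.4) = -29050 J; W(iii) = (270)(66.4 − 24.9) = 11205 J.
W_net = -29050 + 11205 = -17845 J (the counter-clockwise enclosed area).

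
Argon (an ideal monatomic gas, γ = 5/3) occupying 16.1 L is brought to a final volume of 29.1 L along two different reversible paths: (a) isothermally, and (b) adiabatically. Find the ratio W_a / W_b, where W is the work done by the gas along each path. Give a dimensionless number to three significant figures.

Path (a) isothermal: W = P₁V₁ ln(V₂/V₁) → W_a/(P₁V₁) = 0.5919.
Path (b) adiabatic: W = P₁V₁(1 − (V₁/V₂)^(γ−1))/(γ−1) → W_b/(P₁V₁) = 0.4891.
W_a / W_b = 0.5919 / 0.4891 = 1.21.

W_a / W_b ≈ 1.21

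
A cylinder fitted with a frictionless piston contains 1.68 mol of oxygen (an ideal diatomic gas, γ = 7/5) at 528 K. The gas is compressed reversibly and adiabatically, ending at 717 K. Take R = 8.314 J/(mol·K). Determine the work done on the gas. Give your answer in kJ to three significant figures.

W ≈ 6.60 kJ

Adiabatic ⇒ Q = 0, so W_by = −ΔU = nCᵥ(T₁ − T₂).
Cᵥ = 5R/2 = 20.79 J/(mol·K).
W = (1.68)(20.79)(528 − 717) = -6600 J.
Work on gas = −W_by = 6600 J.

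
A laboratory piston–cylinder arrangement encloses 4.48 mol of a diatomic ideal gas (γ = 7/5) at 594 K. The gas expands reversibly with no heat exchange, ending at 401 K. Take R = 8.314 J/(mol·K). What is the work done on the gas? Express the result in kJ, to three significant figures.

Adiabatic ⇒ Q = 0, so W_by = −ΔU = nCᵥ(T₁ − T₂).
Cᵥ = 5R/2 = 20.79 J/(mol·K).
W = (4.48)(20.79)(594 − 401) = 17972 J.
Work on gas = −W_by = -17972 J.

W ≈ -18.0 kJ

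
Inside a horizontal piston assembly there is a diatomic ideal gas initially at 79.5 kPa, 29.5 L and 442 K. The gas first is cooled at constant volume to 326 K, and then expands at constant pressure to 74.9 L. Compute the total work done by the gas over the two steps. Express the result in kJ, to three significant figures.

Step 1 (isochoric): W = 0 (constant volume).
After step 1: P = 58.64 kPa (V unchanged).
Step 2 (isobaric): W = PΔV = (58.64 kPa)(74.9 − 29.5 L) = 2662 J.
W_total = 0 + 2662 = 2662 J.

W_total ≈ 2.66 kJ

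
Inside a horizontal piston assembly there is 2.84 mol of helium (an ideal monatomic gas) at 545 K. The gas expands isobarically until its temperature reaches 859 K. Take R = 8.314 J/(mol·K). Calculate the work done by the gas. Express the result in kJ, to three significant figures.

Isobaric: W = P ΔV = nR ΔT.
W = (2.84)(8.314)(859 − 545) = 7414 J.

W ≈ 7.41 kJ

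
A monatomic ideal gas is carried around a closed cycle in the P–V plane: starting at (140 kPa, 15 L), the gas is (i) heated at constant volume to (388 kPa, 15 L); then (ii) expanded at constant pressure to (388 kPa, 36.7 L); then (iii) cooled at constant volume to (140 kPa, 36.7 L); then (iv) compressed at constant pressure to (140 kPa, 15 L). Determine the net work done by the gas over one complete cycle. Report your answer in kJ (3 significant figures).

W_net ≈ 5.38 kJ

Constant-volume legs do no work.
W(ii) = (388)(36.7 − 15) = 8420 J; W(iv) = (140)(15 − 36.7) = -3038 J.
W_net = 8420 − 3038 = 5382 J (the clockwise enclosed area).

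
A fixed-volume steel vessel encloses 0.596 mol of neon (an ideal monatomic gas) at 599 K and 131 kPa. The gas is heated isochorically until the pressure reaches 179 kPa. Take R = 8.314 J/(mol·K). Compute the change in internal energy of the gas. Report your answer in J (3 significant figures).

ΔU ≈ 1630 J

Constant volume ⇒ W = 0, so Q = ΔU = nCᵥΔT with Cᵥ = 3R/2 = 12.47 J/(mol·K).
At constant V, T₂/T₁ = P₂/P₁ ⇒ ΔT = T₁(P₂/P₁ − 1) = 599·(179/131 − 1) = 219.5 K.
ΔU = (0.596)(12.47)(219.5) = 1631 J.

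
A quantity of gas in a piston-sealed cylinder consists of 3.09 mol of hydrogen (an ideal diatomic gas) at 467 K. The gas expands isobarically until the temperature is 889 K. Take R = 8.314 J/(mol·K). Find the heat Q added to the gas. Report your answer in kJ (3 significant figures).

Isobaric: W = nRΔT = (3.09)(8.314)(422) = 10841 J.
ΔU = nCᵥΔT with Cᵥ = 5R/2: ΔU = (3.09)(20.79)(422) = 27103 J.
Q = ΔU + W = 27103 + 10841 = 37945 J.

Q ≈ 37.9 kJ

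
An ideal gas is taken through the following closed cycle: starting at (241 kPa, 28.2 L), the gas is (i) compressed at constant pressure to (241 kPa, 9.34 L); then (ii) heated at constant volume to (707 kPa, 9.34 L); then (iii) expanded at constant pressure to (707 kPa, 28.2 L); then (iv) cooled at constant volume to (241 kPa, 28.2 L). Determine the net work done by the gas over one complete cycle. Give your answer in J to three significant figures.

Constant-volume legs do no work.
W(i) = (241)(9.34 − 28.2) = -4545 J; W(iii) = (707)(28.2 − 9.34) = 13334 J.
W_net = -4545 + 13334 = 8789 J (the clockwise enclosed area).

W_net ≈ 8790 J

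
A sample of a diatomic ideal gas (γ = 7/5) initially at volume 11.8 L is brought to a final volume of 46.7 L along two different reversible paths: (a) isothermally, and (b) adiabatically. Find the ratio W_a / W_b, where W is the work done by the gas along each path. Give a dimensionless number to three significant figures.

Path (a) isothermal: W = P₁V₁ ln(V₂/V₁) → W_a/(P₁V₁) = 1.376.
Path (b) adiabatic: W = P₁V₁(1 − (V₁/V₂)^(γ−1))/(γ−1) → W_b/(P₁V₁) = 1.058.
W_a / W_b = 1.376 / 1.058 = 1.3.

W_a / W_b ≈ 1.30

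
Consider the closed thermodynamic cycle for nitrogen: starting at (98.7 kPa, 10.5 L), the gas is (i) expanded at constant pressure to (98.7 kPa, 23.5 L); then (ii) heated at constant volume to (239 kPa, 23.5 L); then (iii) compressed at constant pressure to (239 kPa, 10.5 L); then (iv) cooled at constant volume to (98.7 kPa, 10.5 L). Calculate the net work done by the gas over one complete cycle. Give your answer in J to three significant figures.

W_net ≈ -1820 J

Constant-volume legs do no work.
W(i) = (98.7)(23.5 − 10.5) = 1283 J; W(iii) = (239)(10.5 − 23.5) = -3107 J.
W_net = 1283 − 3107 = -1824 J (the counter-clockwise enclosed area).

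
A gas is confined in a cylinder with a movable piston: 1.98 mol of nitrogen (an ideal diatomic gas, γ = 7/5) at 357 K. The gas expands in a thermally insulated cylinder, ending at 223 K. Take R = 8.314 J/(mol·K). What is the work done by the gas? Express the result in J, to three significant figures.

Adiabatic ⇒ Q = 0, so W_by = −ΔU = nCᵥ(T₁ − T₂).
Cᵥ = 5R/2 = 20.79 J/(mol·K).
W = (1.98)(20.79)(357 − 223) = 5515 J.

W ≈ 5510 J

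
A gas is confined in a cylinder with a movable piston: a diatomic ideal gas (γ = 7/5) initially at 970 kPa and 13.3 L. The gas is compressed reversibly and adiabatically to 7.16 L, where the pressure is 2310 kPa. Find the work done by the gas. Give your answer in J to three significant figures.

Adiabatic: W = (P₁V₁ − P₂V₂)/(γ − 1) with γ = 7/5.
P₁V₁ = 12901 J, P₂V₂ = 16540 J.
W = (12901 − 16540) / 0.4 = -9096 J.

W ≈ -9100 J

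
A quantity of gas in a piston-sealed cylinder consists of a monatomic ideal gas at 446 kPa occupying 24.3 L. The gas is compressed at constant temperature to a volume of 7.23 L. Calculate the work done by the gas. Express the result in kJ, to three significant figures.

W ≈ -13.1 kJ

Isothermal: W = nRT ln(V₂/V₁) = P₁V₁ ln(V₂/V₁).
P₁V₁ = (446 kPa)(24.3 L) = 10838 J.
W = 10838 × ln(7.23/24.3) = 10838 × -1.212
W_by_gas = -13138 J.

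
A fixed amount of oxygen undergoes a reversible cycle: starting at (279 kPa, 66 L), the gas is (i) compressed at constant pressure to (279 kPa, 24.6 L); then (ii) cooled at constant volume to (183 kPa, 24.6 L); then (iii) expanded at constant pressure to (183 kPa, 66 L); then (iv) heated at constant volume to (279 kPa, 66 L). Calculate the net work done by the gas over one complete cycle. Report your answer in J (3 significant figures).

Constant-volume legs do no work.
W(i) = (279)(24.6 − 66) = -11551 J; W(iii) = (183)(66 − 24.6) = 7576 J.
W_net = -11551 + 7576 = -3974 J (the counter-clockwise enclosed area).

W_net ≈ -3970 J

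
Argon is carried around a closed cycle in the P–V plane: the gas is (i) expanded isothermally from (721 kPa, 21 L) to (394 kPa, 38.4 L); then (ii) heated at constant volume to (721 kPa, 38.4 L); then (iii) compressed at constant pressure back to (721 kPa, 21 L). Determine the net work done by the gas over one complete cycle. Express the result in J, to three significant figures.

W_net ≈ -3410 J

Leg (i): W = PᵢVᵢ ln(V_f/Vᵢ) = (15141) ln(38.4/21) = 9138 J.
Leg (ii): W = 0.
Leg (iii): W = PΔV = (721)(21 − 38.4) = -12545 J.
W_net = 9138 − 12545 = -3407 J.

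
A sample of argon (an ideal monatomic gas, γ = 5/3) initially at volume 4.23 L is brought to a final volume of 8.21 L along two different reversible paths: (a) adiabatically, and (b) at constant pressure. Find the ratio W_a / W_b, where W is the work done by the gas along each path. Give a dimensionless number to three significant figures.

W_a / W_b ≈ 0.570

Path (a) adiabatic: W = P₁V₁(1 − (V₁/V₂)^(γ−1))/(γ−1) → W_a/(P₁V₁) = 0.536.
Path (b) isobaric: W = P₁(V₂ − V₁) → W_b/(P₁V₁) = 0.9409.
W_a / W_b = 0.536 / 0.9409 = 0.5696.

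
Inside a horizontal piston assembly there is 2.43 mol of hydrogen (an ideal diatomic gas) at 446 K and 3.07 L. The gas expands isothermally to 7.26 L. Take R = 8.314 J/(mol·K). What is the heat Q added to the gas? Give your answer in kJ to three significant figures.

Isothermal ⇒ ΔU = 0, so Q = W = nRT ln(V₂/V₁).
Q = (2.43)(8.314)(446) ln(7.26/3.07) = 9011 × 0.8607 = 7755 J.

Q ≈ 7.76 kJ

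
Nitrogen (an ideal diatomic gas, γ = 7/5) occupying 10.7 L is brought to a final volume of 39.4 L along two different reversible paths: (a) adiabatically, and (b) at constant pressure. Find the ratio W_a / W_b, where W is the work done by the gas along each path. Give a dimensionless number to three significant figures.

W_a / W_b ≈ 0.379

Path (a) adiabatic: W = P₁V₁(1 − (V₁/V₂)^(γ−1))/(γ−1) → W_a/(P₁V₁) = 1.016.
Path (b) isobaric: W = P₁(V₂ − V₁) → W_b/(P₁V₁) = 2.682.
W_a / W_b = 1.016 / 2.682 = 0.3787.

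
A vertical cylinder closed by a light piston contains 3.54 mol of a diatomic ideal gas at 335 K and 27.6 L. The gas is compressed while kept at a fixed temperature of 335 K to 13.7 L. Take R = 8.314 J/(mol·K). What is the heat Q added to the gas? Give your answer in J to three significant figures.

Isothermal ⇒ ΔU = 0, so Q = W = nRT ln(V₂/V₁).
Q = (3.54)(8.314)(335) ln(13.7/27.6) = 9860 × -0.7004 = -6906 J.

Q ≈ -6910 J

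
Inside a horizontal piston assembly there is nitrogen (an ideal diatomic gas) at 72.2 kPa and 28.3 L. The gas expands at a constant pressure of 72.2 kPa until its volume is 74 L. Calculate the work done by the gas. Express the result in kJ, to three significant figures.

W ≈ 3.30 kJ

Isobaric: W = P ΔV.
W = (72.2 kPa)(74 − 28.3 L) = (72.2)(45.7) = 3300 J.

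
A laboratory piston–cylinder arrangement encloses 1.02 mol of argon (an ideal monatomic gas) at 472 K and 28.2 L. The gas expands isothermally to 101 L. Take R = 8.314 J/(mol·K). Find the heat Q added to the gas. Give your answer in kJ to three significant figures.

Q ≈ 5.11 kJ

Isothermal ⇒ ΔU = 0, so Q = W = nRT ln(V₂/V₁).
Q = (1.02)(8.314)(472) ln(101/28.2) = 4003 × 1.276 = 5107 J.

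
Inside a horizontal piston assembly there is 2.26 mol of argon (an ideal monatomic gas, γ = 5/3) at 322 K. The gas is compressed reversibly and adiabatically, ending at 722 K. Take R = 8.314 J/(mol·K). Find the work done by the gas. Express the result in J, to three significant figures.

W ≈ -11300 J

Adiabatic ⇒ Q = 0, so W_by = −ΔU = nCᵥ(T₁ − T₂).
Cᵥ = 3R/2 = 12.47 J/(mol·K).
W = (2.26)(12.47)(322 − 722) = -11274 J.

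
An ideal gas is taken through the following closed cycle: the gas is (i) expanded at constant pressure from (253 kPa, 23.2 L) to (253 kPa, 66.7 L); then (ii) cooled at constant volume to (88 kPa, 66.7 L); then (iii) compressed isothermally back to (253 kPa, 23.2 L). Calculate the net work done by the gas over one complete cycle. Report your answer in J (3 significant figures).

W_net ≈ 4810 J

Leg (i): W = PΔV = (253)(66.7 − 23.2) = 11006 J.
Leg (ii): W = 0.
Leg (iii): W = PᵢVᵢ ln(V_f/Vᵢ) = (5870) ln(23.2/66.7) = -6199 J.
W_net = 11006 − 6199 = 4807 J.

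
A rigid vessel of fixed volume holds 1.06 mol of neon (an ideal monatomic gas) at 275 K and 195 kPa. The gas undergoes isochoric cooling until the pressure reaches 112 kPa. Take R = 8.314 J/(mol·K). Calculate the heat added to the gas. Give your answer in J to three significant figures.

Constant volume ⇒ W = 0, so Q = ΔU = nCᵥΔT with Cᵥ = 3R/2 = 12.47 J/(mol·K).
At constant V, T₂/T₁ = P₂/P₁ ⇒ ΔT = T₁(P₂/P₁ − 1) = 275·(112/195 − 1) = -117.1 K.
ΔU = (1.06)(12.47)(-117.1) = -1547 J.

Q ≈ -1550 J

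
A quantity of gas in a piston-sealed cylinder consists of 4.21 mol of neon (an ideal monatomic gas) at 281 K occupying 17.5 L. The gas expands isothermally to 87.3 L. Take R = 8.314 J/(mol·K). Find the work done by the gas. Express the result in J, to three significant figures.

Isothermal: W = nRT ln(V₂/V₁).
W = (4.21)(8.314)(281) × ln(87.3/17.5)
  = 9836 × 1.607
W_by_gas = 15807 J.

W ≈ 15800 J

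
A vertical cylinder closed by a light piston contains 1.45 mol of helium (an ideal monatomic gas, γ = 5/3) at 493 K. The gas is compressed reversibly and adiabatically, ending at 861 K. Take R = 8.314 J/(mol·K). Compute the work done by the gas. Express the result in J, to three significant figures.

Adiabatic ⇒ Q = 0, so W_by = −ΔU = nCᵥ(T₁ − T₂).
Cᵥ = 3R/2 = 12.47 J/(mol·K).
W = (1.45)(12.47)(493 − 861) = -6655 J.

W ≈ -6650 J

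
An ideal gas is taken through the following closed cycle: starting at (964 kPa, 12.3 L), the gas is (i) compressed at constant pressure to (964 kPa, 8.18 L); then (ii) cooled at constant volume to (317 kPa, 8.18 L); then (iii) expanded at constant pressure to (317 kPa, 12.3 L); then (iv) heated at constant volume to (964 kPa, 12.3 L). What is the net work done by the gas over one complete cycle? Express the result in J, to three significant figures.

Constant-volume legs do no work.
W(i) = (964)(8.18 − 12.3) = -3972 J; W(iii) = (317)(12.3 − 8.18) = 1306 J.
W_net = -3972 + 1306 = -2666 J (the counter-clockwise enclosed area).

W_net ≈ -2670 J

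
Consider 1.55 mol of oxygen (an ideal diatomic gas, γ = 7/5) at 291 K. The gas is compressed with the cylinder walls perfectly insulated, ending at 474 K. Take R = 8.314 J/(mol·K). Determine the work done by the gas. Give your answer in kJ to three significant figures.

Adiabatic ⇒ Q = 0, so W_by = −ΔU = nCᵥ(T₁ − T₂).
Cᵥ = 5R/2 = 20.79 J/(mol·K).
W = (1.55)(20.79)(291 − 474) = -5896 J.

W ≈ -5.90 kJ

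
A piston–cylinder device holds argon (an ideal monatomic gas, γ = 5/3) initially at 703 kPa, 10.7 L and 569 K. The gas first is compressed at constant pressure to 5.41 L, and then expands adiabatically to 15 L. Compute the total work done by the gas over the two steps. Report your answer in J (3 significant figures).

Step 1 (isobaric): W = PΔV = (703 kPa)(5.41 − 10.7 L) = -3719 J.
After step 1: P = 703 kPa, V = 5.41 L, T = 287.7 K.
Step 2 (adiabatic): W = (P₁V₁ − P₂V₂)/(γ−1) = (3803 − 1927)/0.667 = 2814 J.
W_total = -3719 + 2814 = -904.6 J.

W_total ≈ -905 J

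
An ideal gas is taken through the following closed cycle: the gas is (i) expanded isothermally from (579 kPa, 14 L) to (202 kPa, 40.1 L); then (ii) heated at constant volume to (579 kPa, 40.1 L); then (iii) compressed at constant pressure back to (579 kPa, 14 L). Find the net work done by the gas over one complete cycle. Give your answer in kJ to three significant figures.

Leg (i): W = PᵢVᵢ ln(V_f/Vᵢ) = (8106) ln(40.1/14) = 8530 J.
Leg (ii): W = 0.
Leg (iii): W = PΔV = (579)(14 − 40.1) = -15112 J.
W_net = 8530 − 15112 = -6582 J.

W_net ≈ -6.58 kJ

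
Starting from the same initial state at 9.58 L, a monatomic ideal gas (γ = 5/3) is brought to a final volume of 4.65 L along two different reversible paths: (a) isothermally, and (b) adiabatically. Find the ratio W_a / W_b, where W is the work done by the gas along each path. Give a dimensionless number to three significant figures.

Path (a) isothermal: W = P₁V₁ ln(V₂/V₁) → W_a/(P₁V₁) = -0.7228.
Path (b) adiabatic: W = P₁V₁(1 − (V₁/V₂)^(γ−1))/(γ−1) → W_b/(P₁V₁) = -0.9287.
W_a / W_b = -0.7228 / -0.9287 = 0.7783.

W_a / W_b ≈ 0.778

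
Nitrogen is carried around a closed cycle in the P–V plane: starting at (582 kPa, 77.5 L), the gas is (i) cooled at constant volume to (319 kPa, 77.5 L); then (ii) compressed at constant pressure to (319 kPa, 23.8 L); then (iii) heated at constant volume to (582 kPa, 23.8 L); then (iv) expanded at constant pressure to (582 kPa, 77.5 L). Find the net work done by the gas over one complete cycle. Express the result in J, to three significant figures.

Constant-volume legs do no work.
W(ii) = (319)(23.8 − 77.5) = -17130 J; W(iv) = (582)(77.5 − 23.8) = 31253 J.
W_net = -17130 + 31253 = 14123 J (the clockwise enclosed area).

W_net ≈ 14100 J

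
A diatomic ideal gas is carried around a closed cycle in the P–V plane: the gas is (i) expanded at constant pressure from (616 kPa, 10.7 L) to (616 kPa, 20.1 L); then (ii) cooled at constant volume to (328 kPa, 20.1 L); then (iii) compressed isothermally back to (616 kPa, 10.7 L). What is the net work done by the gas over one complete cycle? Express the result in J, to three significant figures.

Leg (i): W = PΔV = (616)(20.1 − 10.7) = 5790 J.
Leg (ii): W = 0.
Leg (iii): W = PᵢVᵢ ln(V_f/Vᵢ) = (6593) ln(10.7/20.1) = -4157 J.
W_net = 5790 − 4157 = 1634 J.

W_net ≈ 1630 J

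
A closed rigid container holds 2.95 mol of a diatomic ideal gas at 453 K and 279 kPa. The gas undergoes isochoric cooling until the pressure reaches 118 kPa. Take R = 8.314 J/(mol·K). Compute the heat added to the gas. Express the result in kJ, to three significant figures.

Q ≈ -16.0 kJ

Constant volume ⇒ W = 0, so Q = ΔU = nCᵥΔT with Cᵥ = 5R/2 = 20.79 J/(mol·K).
At constant V, T₂/T₁ = P₂/P₁ ⇒ ΔT = T₁(P₂/P₁ − 1) = 453·(118/279 − 1) = -261.4 K.
ΔU = (2.95)(20.79)(-261.4) = -16028 J.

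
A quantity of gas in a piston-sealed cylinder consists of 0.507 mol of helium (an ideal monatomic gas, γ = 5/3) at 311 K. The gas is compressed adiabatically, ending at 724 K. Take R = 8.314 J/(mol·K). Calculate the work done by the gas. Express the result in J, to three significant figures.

W ≈ -2610 J

Adiabatic ⇒ Q = 0, so W_by = −ΔU = nCᵥ(T₁ − T₂).
Cᵥ = 3R/2 = 12.47 J/(mol·K).
W = (0.507)(12.47)(311 − 724) = -2611 J.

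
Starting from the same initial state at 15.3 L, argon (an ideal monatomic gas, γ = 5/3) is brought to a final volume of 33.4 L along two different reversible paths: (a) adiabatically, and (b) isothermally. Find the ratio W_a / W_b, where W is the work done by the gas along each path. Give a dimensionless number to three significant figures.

W_a / W_b ≈ 0.780

Path (a) adiabatic: W = P₁V₁(1 − (V₁/V₂)^(γ−1))/(γ−1) → W_a/(P₁V₁) = 0.6086.
Path (b) isothermal: W = P₁V₁ ln(V₂/V₁) → W_b/(P₁V₁) = 0.7807.
W_a / W_b = 0.6086 / 0.7807 = 0.7796.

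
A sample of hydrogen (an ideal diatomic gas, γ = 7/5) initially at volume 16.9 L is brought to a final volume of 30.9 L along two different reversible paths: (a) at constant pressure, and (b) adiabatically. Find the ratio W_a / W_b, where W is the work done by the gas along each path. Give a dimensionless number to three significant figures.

W_a / W_b ≈ 1.55

Path (a) isobaric: W = P₁(V₂ − V₁) → W_a/(P₁V₁) = 0.8284.
Path (b) adiabatic: W = P₁V₁(1 − (V₁/V₂)^(γ−1))/(γ−1) → W_b/(P₁V₁) = 0.5361.
W_a / W_b = 0.8284 / 0.5361 = 1.545.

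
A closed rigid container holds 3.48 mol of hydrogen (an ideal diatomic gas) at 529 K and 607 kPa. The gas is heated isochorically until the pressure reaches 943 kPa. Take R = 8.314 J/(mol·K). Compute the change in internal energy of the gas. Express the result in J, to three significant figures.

Constant volume ⇒ W = 0, so Q = ΔU = nCᵥΔT with Cᵥ = 5R/2 = 20.79 J/(mol·K).
At constant V, T₂/T₁ = P₂/P₁ ⇒ ΔT = T₁(P₂/P₁ − 1) = 529·(943/607 − 1) = 292.8 K.
ΔU = (3.48)(20.79)(292.8) = 21180 J.

ΔU ≈ 21200 J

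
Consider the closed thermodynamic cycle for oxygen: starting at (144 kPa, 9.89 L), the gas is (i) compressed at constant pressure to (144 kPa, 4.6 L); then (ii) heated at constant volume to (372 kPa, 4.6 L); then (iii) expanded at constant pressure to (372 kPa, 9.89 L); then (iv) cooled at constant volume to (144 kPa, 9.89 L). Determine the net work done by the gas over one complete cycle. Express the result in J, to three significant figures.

W_net ≈ 1210 J

Constant-volume legs do no work.
W(i) = (144)(4.6 − 9.89) = -761.8 J; W(iii) = (372)(9.89 − 4.6) = 1968 J.
W_net = -761.8 + 1968 = 1206 J (the clockwise enclosed area).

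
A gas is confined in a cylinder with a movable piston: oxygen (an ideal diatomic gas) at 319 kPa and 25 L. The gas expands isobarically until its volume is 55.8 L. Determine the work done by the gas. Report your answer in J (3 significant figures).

W ≈ 9830 J

Isobaric: W = P ΔV.
W = (319 kPa)(55.8 − 25 L) = (319)(30.8) = 9825 J.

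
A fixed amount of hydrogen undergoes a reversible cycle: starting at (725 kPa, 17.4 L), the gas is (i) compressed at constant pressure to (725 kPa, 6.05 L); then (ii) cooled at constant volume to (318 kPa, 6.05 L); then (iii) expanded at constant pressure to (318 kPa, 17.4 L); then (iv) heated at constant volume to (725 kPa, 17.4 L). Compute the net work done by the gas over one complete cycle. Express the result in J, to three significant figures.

Constant-volume legs do no work.
W(i) = (725)(6.05 − 17.4) = -8229 J; W(iii) = (318)(17.4 − 6.05) = 3609 J.
W_net = -8229 + 3609 = -4619 J (the counter-clockwise enclosed area).

W_net ≈ -4620 J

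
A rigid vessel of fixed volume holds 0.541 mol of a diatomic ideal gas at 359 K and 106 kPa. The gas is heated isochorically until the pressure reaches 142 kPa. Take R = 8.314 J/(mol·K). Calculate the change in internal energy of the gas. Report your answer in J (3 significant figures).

ΔU ≈ 1370 J

Constant volume ⇒ W = 0, so Q = ΔU = nCᵥΔT with Cᵥ = 5R/2 = 20.79 J/(mol·K).
At constant V, T₂/T₁ = P₂/P₁ ⇒ ΔT = T₁(P₂/P₁ − 1) = 359·(142/106 − 1) = 121.9 K.
ΔU = (0.541)(20.79)(121.9) = 1371 J.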